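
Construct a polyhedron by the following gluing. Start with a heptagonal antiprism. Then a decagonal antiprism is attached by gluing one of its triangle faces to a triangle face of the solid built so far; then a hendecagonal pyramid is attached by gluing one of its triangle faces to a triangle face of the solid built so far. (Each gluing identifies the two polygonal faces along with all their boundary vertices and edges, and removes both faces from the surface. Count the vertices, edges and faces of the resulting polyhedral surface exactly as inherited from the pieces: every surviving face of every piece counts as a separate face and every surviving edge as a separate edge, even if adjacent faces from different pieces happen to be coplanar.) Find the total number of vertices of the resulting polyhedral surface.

40

A heptagonal antiprism: V=14, E=28, F=16.
Attach a decagonal antiprism (V=20, E=40, F=22) along a 3-gon: merge 3 vertices and 3 edges, delete both glued faces → V=31, E=65, F=36.
Attach a hendecagonal pyramid (V=12, E=22, F=12) along a 3-gon: merge 3 vertices and 3 edges, delete both glued faces → V=40, E=84, F=46.
Check: V − E + F = 40 − 84 + 46 = 2.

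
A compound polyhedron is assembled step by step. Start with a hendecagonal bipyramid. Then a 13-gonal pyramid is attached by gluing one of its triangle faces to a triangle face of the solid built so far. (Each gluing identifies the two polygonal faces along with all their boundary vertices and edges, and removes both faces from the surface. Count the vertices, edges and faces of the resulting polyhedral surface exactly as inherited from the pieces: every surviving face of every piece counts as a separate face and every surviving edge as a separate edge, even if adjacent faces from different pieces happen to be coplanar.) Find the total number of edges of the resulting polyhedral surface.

56

A hendecagonal bipyramid: V=13, E=33, F=22.
Attach a 13-gonal pyramid (V=14, E=26, F=14) along a 3-gon: merge 3 vertices and 3 edges, delete both glued faces → V=24, E=56, F=34.
Check: V − E + F = 24 − 56 + 34 = 2.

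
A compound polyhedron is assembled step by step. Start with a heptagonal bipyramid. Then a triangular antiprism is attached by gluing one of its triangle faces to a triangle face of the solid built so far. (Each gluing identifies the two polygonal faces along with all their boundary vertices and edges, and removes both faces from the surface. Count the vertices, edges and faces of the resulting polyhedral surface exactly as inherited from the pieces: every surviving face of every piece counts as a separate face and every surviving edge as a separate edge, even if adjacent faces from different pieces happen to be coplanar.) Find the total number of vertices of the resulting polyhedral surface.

12

A heptagonal bipyramid: V=9, E=21, F=14.
Attach a triangular antiprism (V=6, E=12, F=8) along a 3-gon: merge 3 vertices and 3 edges, delete both glued faces → V=12, E=30, F=20.
Check: V − E + F = 12 − 30 + 20 = 2.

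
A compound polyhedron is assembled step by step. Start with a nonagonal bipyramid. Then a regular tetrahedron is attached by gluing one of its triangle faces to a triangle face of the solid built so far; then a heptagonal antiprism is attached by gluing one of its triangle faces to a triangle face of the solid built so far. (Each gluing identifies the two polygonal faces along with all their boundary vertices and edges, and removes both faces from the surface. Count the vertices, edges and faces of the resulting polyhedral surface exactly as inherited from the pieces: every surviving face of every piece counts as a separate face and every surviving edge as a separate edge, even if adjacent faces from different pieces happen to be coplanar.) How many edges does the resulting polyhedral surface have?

A nonagonal bipyramid: V=11, E=27, F=18.
Attach a regular tetrahedron (V=4, E=6, F=4) along a 3-gon: merge 3 vertices and 3 edges, delete both glued faces → V=12, E=30, F=20.
Attach a heptagonal antiprism (V=14, E=28, F=16) along a 3-gon: merge 3 vertices and 3 edges, delete both glued faces → V=23, E=55, F=34.
Check: V − E + F = 23 − 55 + 34 = 2.

55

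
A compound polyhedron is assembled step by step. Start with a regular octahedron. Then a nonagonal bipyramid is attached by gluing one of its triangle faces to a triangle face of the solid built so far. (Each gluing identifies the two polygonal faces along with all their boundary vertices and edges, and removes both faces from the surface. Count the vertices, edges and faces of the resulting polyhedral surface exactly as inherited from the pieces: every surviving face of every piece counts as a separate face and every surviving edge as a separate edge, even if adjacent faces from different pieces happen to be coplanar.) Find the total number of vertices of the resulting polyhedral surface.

A regular octahedron: V=6, E=12, F=8.
Attach a nonagonal bipyramid (V=11, E=27, F=18) along a 3-gon: merge 3 vertices and 3 edges, delete both glued faces → V=14, E=36, F=24.
Check: V − E + F = 14 − 36 + 24 = 2.

14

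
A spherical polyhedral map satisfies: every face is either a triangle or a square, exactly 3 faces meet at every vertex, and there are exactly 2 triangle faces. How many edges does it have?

Let x be the number of squares; then F = 2 + x.
Edge–face incidences: 2E = 3·2 + 4·x = 6 + 4x.
Every vertex has degree 3, so 3V = 2E.
Euler: V − E + F = 2 ⇒ (2E)/3 − E + (2 + x) = 2.
Multiply by 6: 2·(2E) − 3·(2E) + 6·(2 + x) = 12, i.e. 12 + 6x − (6 + 4x) = 12.
Collecting terms: 2x + 6 = 12, so 2x = 6, so x = 3.
Then 2E = 6 + 4·3 = 18, so E = 9, V = 2E/3 = 6, F = 2 + 3 = 5.

9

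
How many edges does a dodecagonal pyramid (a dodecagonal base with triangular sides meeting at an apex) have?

A pyramid on an n-gon base has one n-gon and n triangles: V = 12 + 1 = 13, E = 2·12 = 24, F = 12 + 1 = 13.

24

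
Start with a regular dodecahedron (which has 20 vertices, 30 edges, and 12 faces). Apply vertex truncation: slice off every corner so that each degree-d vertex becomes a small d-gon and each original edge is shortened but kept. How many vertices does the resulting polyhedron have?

Truncation replaces each original edge-end by a new vertex, so V′ = 2E = 60.
Each original edge survives, and each old vertex of degree d contributes d new edges; summing degrees gives Σd = 2E, so E′ = E + 2E = 3E = 90.
Each original face survives and each original vertex becomes one new face: F′ = F + V = 32.

60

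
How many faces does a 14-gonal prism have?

16

A prism on an n-gon has two n-gon bases and n rectangular sides: V = 2·14 = 28, E = 3·14 = 42, F = 14 + 2 = 16.
Check: V − E + F = 28 − 42 + 16 = 2.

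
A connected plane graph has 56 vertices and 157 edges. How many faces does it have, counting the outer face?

Euler's formula for a connected plane graph: V − E + F = 2, so F = 2 − 56 + 157 = 103.

103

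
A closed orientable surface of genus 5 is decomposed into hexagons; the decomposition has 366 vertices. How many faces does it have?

187

χ = 2 − 2·5 = -8, and every face is a hexagon so 6F = 2E.
V − E + F = -8 with E = 6F/2 gives 366 − (6/2 − 1)·F = -8, so F = 187 and E = 561.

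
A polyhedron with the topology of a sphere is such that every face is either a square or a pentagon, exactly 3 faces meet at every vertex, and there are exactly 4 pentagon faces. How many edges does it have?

Let x be the number of squares; then F = 4 + x.
Edge–face incidences: 2E = 5·4 + 4·x = 20 + 4x.
Every vertex has degree 3, so 3V = 2E.
Euler: V − E + F = 2 ⇒ (2E)/3 − E + (4 + x) = 2.
Multiply by 6: 2·(2E) − 3·(2E) + 6·(4 + x) = 12, i.e. 24 + 6x − (20 + 4x) = 12.
Collecting terms: 2x + 4 = 12, so 2x = 8, so x = 4.
Then 2E = 20 + 4·4 = 36, so E = 18, V = 2E/3 = 12, F = 4 + 4 = 8.

18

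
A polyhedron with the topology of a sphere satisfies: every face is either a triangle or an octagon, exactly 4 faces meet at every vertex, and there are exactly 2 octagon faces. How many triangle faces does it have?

Let x be the number of triangles; then F = 2 + x.
Edge–face incidences: 2E = 8·2 + 3·x = 16 + 3x.
Every vertex has degree 4, so 4V = 2E.
Euler: V − E + F = 2 ⇒ (2E)/4 − E + (2 + x) = 2.
Multiply by 8: 2·(2E) − 4·(2E) + 8·(2 + x) = 16, i.e. 16 + 8x − 2·(16 + 3x) = 16.
Collecting terms: 2x − 16 = 16, so 2x = 32, so x = 16.
Then 2E = 16 + 3·16 = 64, so E = 32, V = 2E/4 = 16, F = 2 + 16 = 18.

16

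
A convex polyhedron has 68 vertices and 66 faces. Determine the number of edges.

Here V − E + F = 2.
E = V + F − (2) = 68 + 66 − (2) = 132.

132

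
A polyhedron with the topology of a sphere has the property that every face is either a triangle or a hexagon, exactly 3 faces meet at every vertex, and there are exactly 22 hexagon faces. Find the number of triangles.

4

Let x be the number of triangles; then F = 22 + x.
Edge–face incidences: 2E = 6·22 + 3·x = 132 + 3x.
Every vertex has degree 3, so 3V = 2E.
Euler: V − E + F = 2 ⇒ (2E)/3 − E + (22 + x) = 2.
Multiply by 6: 2·(2E) − 3·(2E) + 6·(22 + x) = 12, i.e. 132 + 6x − (132 + 3x) = 12.
Collecting terms: 3x = 12, so x = 4.
Then 2E = 132 + 3·4 = 144, so E = 72, V = 2E/3 = 48, F = 22 + 4 = 26.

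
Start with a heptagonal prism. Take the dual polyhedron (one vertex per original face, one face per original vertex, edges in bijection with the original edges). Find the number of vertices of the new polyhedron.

The base solid has V = 14, E = 21, F = 9.
The dual swaps V and F and preserves E: V′ = F = 9, E′ = E = 21, F′ = V = 14.

9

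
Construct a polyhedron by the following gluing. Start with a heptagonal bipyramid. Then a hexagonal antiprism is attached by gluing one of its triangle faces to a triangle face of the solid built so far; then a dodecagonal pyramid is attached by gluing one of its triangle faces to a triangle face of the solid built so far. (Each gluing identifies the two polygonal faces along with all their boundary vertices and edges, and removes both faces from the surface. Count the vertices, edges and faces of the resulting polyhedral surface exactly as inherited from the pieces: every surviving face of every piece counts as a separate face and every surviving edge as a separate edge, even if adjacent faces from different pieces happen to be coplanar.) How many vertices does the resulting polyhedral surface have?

28

A heptagonal bipyramid: V=9, E=21, F=14.
Attach a hexagonal antiprism (V=12, E=24, F=14) along a 3-gon: merge 3 vertices and 3 edges, delete both glued faces → V=18, E=42, F=26.
Attach a dodecagonal pyramid (V=13, E=24, F=13) along a 3-gon: merge 3 vertices and 3 edges, delete both glued faces → V=28, E=63, F=37.
Check: V − E + F = 28 − 63 + 37 = 2.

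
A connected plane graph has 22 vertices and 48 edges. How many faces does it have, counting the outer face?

28

Euler's formula for a connected plane graph: V − E + F = 2, so F = 2 − 22 + 48 = 28.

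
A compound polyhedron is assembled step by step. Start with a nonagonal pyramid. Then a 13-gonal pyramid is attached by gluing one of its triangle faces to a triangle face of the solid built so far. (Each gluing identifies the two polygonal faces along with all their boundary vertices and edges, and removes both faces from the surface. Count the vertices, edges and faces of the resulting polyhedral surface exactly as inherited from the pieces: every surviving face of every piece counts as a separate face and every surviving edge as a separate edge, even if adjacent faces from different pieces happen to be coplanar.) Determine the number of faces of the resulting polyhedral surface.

A nonagonal pyramid: V=10, E=18, F=10.
Attach a 13-gonal pyramid (V=14, E=26, F=14) along a 3-gon: merge 3 vertices and 3 edges, delete both glued faces → V=21, E=41, F=22.
Check: V − E + F = 21 − 41 + 22 = 2.

22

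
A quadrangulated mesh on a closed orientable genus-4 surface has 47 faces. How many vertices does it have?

41

χ = 2 − 2·4 = -6, and every face is a square so 4F = 2E.
E = 4·47/2 = 94. Then V = -6 + E − F = -6 + 94 − 47 = 41.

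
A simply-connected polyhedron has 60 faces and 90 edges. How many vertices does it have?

Here V − E + F = 2.
V = 2 + E − F = 2 + 90 − 60 = 32.

32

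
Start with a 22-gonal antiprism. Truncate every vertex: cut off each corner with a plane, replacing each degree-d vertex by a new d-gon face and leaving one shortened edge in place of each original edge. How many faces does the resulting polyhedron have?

90

The base solid has V = 44, E = 88, F = 46.
Truncation replaces each original edge-end by a new vertex, so V′ = 2E = 176.
Each original edge survives, and each old vertex of degree d contributes d new edges; summing degrees gives Σd = 2E, so E′ = E + 2E = 3E = 264.
Each original face survives and each original vertex becomes one new face: F′ = F + V = 90.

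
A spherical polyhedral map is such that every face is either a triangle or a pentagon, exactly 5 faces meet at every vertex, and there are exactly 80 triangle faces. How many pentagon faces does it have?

12

Let x be the number of pentagons; then F = 80 + x.
Edge–face incidences: 2E = 3·80 + 5·x = 240 + 5x.
Every vertex has degree 5, so 5V = 2E.
Euler: V − E + F = 2 ⇒ (2E)/5 − E + (80 + x) = 2.
Multiply by 10: 2·(2E) − 5·(2E) + 10·(80 + x) = 20, i.e. 800 + 10x − 3·(240 + 5x) = 20.
Collecting terms: −5x + 80 = 20, so −5x = −60, so x = 12.
Then 2E = 240 + 5·12 = 300, so E = 150, V = 2E/5 = 60, F = 80 + 12 = 92.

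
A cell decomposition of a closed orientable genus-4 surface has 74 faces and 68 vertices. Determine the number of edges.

148

For a closed orientable surface of genus 4, χ = 2 − 2·4 = -6.
E = V + F − (-6) = 68 + 74 − (-6) = 148.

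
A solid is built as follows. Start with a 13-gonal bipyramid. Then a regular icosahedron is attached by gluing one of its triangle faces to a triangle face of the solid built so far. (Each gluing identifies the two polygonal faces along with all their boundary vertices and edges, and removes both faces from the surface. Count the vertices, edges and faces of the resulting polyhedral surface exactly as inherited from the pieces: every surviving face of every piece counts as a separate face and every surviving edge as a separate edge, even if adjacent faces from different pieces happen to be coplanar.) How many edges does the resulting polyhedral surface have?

A 13-gonal bipyramid: V=15, E=39, F=26.
Attach a regular icosahedron (V=12, E=30, F=20) along a 3-gon: merge 3 vertices and 3 edges, delete both glued faces → V=24, E=66, F=44.
Check: V − E + F = 24 − 66 + 44 = 2.

66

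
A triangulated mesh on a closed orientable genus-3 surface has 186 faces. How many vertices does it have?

χ = 2 − 2·3 = -4, and every face is a triangle so 3F = 2E.
E = 3·186/2 = 279. Then V = -4 + E − F = -4 + 279 − 186 = 89.

89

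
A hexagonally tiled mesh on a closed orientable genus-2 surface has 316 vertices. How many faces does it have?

χ = 2 − 2·2 = -2, and every face is a hexagon so 6F = 2E.
V − E + F = -2 with E = 6F/2 gives 316 − (6/2 − 1)·F = -2, so F = 159 and E = 477.

159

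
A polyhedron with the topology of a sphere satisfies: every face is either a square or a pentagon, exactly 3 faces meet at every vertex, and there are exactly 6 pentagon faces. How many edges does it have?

21

Let x be the number of squares; then F = 6 + x.
Edge–face incidences: 2E = 5·6 + 4·x = 30 + 4x.
Every vertex has degree 3, so 3V = 2E.
Euler: V − E + F = 2 ⇒ (2E)/3 − E + (6 + x) = 2.
Multiply by 6: 2·(2E) − 3·(2E) + 6·(6 + x) = 12, i.e. 36 + 6x − (30 + 4x) = 12.
Collecting terms: 2x + 6 = 12, so 2x = 6, so x = 3.
Then 2E = 30 + 4·3 = 42, so E = 21, V = 2E/3 = 14, F = 6 + 3 = 9.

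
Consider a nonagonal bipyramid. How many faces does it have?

18

A bipyramid over an n-gon has 2n triangular faces and n + 2 vertices: V = 9 + 2 = 11, E = 3·9 = 27, F = 2·9 = 18.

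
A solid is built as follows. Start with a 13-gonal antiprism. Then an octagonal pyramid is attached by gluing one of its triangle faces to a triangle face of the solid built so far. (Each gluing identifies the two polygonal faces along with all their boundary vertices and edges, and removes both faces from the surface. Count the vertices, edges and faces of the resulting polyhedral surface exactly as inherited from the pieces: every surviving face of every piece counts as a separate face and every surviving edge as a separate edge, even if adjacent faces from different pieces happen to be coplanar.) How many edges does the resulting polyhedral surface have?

65

A 13-gonal antiprism: V=26, E=52, F=28.
Attach an octagonal pyramid (V=9, E=16, F=9) along a 3-gon: merge 3 vertices and 3 edges, delete both glued faces → V=32, E=65, F=35.
Check: V − E + F = 32 − 65 + 35 = 2.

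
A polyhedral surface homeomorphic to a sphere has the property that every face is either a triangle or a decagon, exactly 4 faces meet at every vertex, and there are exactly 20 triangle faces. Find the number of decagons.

2

Let x be the number of decagons; then F = 20 + x.
Edge–face incidences: 2E = 3·20 + 10·x = 60 + 10x.
Every vertex has degree 4, so 4V = 2E.
Euler: V − E + F = 2 ⇒ (2E)/4 − E + (20 + x) = 2.
Multiply by 8: 2·(2E) − 4·(2E) + 8·(20 + x) = 16, i.e. 160 + 8x − 2·(60 + 10x) = 16.
Collecting terms: −12x + 40 = 16, so −12x = −24, so x = 2.
Then 2E = 60 + 10·2 = 80, so E = 40, V = 2E/4 = 20, F = 20 + 2 = 22.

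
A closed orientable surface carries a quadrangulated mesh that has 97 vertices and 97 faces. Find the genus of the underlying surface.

1

Every face is a square, so 2E = 4·97 = 388, giving E = 194.
χ = V − E + F = 97 − 194 + 97 = 0.
For a closed orientable surface χ = 2 − 2g, so g = (2 − (0))/2 = 1.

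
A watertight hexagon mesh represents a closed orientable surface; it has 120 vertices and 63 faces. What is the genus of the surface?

4

Every face is a hexagon, so 2E = 6·63 = 378, giving E = 189.
χ = V − E + F = 120 − 189 + 63 = -6.
For a closed orientable surface χ = 2 − 2g, so g = (2 − (-6))/2 = 4.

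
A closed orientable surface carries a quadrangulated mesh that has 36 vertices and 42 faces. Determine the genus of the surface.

4

Every face is a square, so 2E = 4·42 = 168, giving E = 84.
χ = V − E + F = 36 − 84 + 42 = -6.
For a closed orientable surface χ = 2 − 2g, so g = (2 − (-6))/2 = 4.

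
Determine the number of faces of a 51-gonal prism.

53

A prism on an n-gon has two n-gon bases and n rectangular sides: V = 2·51 = 102, E = 3·51 = 153, F = 51 + 2 = 53.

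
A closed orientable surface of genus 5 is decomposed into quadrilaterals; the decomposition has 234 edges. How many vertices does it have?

109

χ = 2 − 2·5 = -8, and every face is a square so 4F = 2E.
F = 2E/4 = 117. Then V = -8 + E − F = -8 + 234 − 117 = 109.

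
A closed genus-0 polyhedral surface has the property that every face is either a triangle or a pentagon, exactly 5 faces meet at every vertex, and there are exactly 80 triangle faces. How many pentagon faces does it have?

12

Let x be the number of pentagons; then F = 80 + x.
Edge–face incidences: 2E = 3·80 + 5·x = 240 + 5x.
Every vertex has degree 5, so 5V = 2E.
Euler: V − E + F = 2 ⇒ (2E)/5 − E + (80 + x) = 2.
Multiply by 10: 2·(2E) − 5·(2E) + 10·(80 + x) = 20, i.e. 800 + 10x − 3·(240 + 5x) = 20.
Collecting terms: −5x + 80 = 20, so −5x = −60, so x = 12.
Then 2E = 240 + 5·12 = 300, so E = 150, V = 2E/5 = 60, F = 80 + 12 = 92.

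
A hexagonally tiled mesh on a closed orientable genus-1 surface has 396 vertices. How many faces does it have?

198

χ = 2 − 2·1 = 0, and every face is a hexagon so 6F = 2E.
V − E + F = 0 with E = 6F/2 gives 396 − (6/2 − 1)·F = 0, so F = 198 and E = 594.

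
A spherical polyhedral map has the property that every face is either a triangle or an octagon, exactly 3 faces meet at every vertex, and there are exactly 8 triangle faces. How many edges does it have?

36

Let x be the number of octagons; then F = 8 + x.
Edge–face incidences: 2E = 3·8 + 8·x = 24 + 8x.
Every vertex has degree 3, so 3V = 2E.
Euler: V − E + F = 2 ⇒ (2E)/3 − E + (8 + x) = 2.
Multiply by 6: 2·(2E) − 3·(2E) + 6·(8 + x) = 12, i.e. 48 + 6x − (24 + 8x) = 12.
Collecting terms: −2x + 24 = 12, so −2x = −12, so x = 6.
Then 2E = 24 + 8·6 = 72, so E = 36, V = 2E/3 = 24, F = 8 + 6 = 14.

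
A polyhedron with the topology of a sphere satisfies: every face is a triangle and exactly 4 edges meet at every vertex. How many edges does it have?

12

Each face has 3 edges and each edge borders two faces, so 2E = 3F.
Each vertex has degree 4, so 4V = 2E and hence V = 3F/4.
Euler: V − E + F = 2 ⇒ (3F/4) − (3F/2) + F = 2.
Multiply by 8: (6 − 12 + 8)F = 16, i.e. 2F = 16.
So F = 8, E = 3·8/2 = 12, V = 3·8/4 = 6.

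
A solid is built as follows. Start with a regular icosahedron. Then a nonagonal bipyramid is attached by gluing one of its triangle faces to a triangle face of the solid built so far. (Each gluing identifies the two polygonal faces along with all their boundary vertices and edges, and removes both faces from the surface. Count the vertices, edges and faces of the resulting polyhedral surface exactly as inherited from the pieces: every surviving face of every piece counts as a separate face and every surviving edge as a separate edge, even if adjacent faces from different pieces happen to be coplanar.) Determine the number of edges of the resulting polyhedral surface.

A regular icosahedron: V=12, E=30, F=20.
Attach a nonagonal bipyramid (V=11, E=27, F=18) along a 3-gon: merge 3 vertices and 3 edges, delete both glued faces → V=20, E=54, F=36.
Check: V − E + F = 20 − 54 + 36 = 2.

54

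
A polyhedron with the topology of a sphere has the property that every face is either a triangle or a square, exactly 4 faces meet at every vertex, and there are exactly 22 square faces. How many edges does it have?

56

Let x be the number of triangles; then F = 22 + x.
Edge–face incidences: 2E = 4·22 + 3·x = 88 + 3x.
Every vertex has degree 4, so 4V = 2E.
Euler: V − E + F = 2 ⇒ (2E)/4 − E + (22 + x) = 2.
Multiply by 8: 2·(2E) − 4·(2E) + 8·(22 + x) = 16, i.e. 176 + 8x − 2·(88 + 3x) = 16.
Collecting terms: 2x = 16, so x = 8.
Then 2E = 88 + 3·8 = 112, so E = 56, V = 2E/4 = 28, F = 22 + 8 = 30.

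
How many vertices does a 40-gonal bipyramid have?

A bipyramid over an n-gon has 2n triangular faces and n + 2 vertices: V = 40 + 2 = 42, E = 3·40 = 120, F = 2·40 = 80.

42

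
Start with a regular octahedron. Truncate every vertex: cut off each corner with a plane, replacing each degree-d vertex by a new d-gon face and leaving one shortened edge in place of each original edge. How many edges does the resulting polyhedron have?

The base solid has V = 6, E = 12, F = 8.
Truncation replaces each original edge-end by a new vertex, so V′ = 2E = 24.
Each original edge survives, and each old vertex of degree d contributes d new edges; summing degrees gives Σd = 2E, so E′ = E + 2E = 3E = 36.
Each original face survives and each original vertex becomes one new face: F′ = F + V = 14.

36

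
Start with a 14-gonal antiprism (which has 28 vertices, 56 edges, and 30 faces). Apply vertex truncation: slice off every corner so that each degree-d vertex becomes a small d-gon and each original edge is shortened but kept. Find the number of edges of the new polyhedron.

168

Truncation replaces each original edge-end by a new vertex, so V′ = 2E = 112.
Each original edge survives, and each old vertex of degree d contributes d new edges; summing degrees gives Σd = 2E, so E′ = E + 2E = 3E = 168.
Each original face survives and each original vertex becomes one new face: F′ = F + V = 58.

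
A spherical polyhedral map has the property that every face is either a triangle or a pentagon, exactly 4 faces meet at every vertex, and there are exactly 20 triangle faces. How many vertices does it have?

Let x be the number of pentagons; then F = 20 + x.
Edge–face incidences: 2E = 3·20 + 5·x = 60 + 5x.
Every vertex has degree 4, so 4V = 2E.
Euler: V − E + F = 2 ⇒ (2E)/4 − E + (20 + x) = 2.
Multiply by 8: 2·(2E) − 4·(2E) + 8·(20 + x) = 16, i.e. 160 + 8x − 2·(60 + 5x) = 16.
Collecting terms: −2x + 40 = 16, so −2x = −24, so x = 12.
Then 2E = 60 + 5·12 = 120, so E = 60, V = 2E/4 = 30, F = 20 + 12 = 32.

30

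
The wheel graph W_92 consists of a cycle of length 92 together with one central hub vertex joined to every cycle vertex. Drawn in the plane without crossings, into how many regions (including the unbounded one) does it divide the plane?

93

W_92 has V = 92 + 1 = 93 vertices and E = 2·92 = 184 edges.
By Euler's formula F = 2 − V + E = 2 − 93 + 184 = 93.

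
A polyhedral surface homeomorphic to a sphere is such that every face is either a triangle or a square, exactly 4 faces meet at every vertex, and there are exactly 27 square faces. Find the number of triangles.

Let x be the number of triangles; then F = 27 + x.
Edge–face incidences: 2E = 4·27 + 3·x = 108 + 3x.
Every vertex has degree 4, so 4V = 2E.
Euler: V − E + F = 2 ⇒ (2E)/4 − E + (27 + x) = 2.
Multiply by 8: 2·(2E) − 4·(2E) + 8·(27 + x) = 16, i.e. 216 + 8x − 2·(108 + 3x) = 16.
Collecting terms: 2x = 16, so x = 8.
Then 2E = 108 + 3·8 = 132, so E = 66, V = 2E/4 = 33, F = 27 + 8 = 35.

8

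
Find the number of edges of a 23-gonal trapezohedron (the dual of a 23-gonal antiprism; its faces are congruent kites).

The n-trapezohedron (dual of the n-antiprism) has V = 2·23 + 2 = 48, E = 4·23 = 92, F = 2·23 = 46.

92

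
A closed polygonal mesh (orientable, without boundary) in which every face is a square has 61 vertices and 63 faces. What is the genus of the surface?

2

Every face is a square, so 2E = 4·63 = 252, giving E = 126.
χ = V − E + F = 61 − 126 + 63 = -2.
For a closed orientable surface χ = 2 − 2g, so g = (2 − (-2))/2 = 2.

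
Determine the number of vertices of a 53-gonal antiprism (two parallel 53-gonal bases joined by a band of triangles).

106

An antiprism on an n-gon has two n-gon caps and 2n triangles: V = 2·53 = 106, E = 4·53 = 212, F = 2·53 + 2 = 108.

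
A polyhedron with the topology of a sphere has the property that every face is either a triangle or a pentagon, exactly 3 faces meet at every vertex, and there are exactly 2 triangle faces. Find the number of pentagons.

Let x be the number of pentagons; then F = 2 + x.
Edge–face incidences: 2E = 3·2 + 5·x = 6 + 5x.
Every vertex has degree 3, so 3V = 2E.
Euler: V − E + F = 2 ⇒ (2E)/3 − E + (2 + x) = 2.
Multiply by 6: 2·(2E) − 3·(2E) + 6·(2 + x) = 12, i.e. 12 + 6x − (6 + 5x) = 12.
Collecting terms: x + 6 = 12, so x = 6.
Then 2E = 6 + 5·6 = 36, so E = 18, V = 2E/3 = 12, F = 2 + 6 = 8.

6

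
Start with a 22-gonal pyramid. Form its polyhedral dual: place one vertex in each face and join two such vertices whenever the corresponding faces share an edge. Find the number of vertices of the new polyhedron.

23

The base solid has V = 23, E = 44, F = 23.
The dual swaps V and F and preserves E: V′ = F = 23, E′ = E = 44, F′ = V = 23.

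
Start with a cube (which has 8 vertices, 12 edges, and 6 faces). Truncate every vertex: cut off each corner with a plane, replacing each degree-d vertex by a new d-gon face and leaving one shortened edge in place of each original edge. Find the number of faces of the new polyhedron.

Truncation replaces each original edge-end by a new vertex, so V′ = 2E = 24.
Each original edge survives, and each old vertex of degree d contributes d new edges; summing degrees gives Σd = 2E, so E′ = E + 2E = 3E = 36.
Each original face survives and each original vertex becomes one new face: F′ = F + V = 14.

14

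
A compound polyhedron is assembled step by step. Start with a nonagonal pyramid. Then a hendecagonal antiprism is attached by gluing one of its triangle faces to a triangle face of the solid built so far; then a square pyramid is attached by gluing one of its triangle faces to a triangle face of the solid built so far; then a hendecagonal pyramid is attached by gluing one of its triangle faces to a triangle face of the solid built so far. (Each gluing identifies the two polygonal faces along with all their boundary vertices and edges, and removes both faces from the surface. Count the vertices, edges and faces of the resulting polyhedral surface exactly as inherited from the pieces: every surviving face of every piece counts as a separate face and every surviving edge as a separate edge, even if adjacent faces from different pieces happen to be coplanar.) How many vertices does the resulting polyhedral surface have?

40

A nonagonal pyramid: V=10, E=18, F=10.
Attach a hendecagonal antiprism (V=22, E=44, F=24) along a 3-gon: merge 3 vertices and 3 edges, delete both glued faces → V=29, E=59, F=32.
Attach a square pyramid (V=5, E=8, F=5) along a 3-gon: merge 3 vertices and 3 edges, delete both glued faces → V=31, E=64, F=35.
Attach a hendecagonal pyramid (V=12, E=22, F=12) along a 3-gon: merge 3 vertices and 3 edges, delete both glued faces → V=40, E=83, F=45.
Check: V − E + F = 40 − 83 + 45 = 2.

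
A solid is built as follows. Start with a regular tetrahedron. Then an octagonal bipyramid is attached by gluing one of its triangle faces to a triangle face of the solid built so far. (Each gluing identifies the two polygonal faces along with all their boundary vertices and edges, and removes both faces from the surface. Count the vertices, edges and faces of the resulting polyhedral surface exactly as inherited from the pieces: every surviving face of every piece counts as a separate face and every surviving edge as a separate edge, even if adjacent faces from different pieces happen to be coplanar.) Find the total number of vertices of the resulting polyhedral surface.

A regular tetrahedron: V=4, E=6, F=4.
Attach an octagonal bipyramid (V=10, E=24, F=16) along a 3-gon: merge 3 vertices and 3 edges, delete both glued faces → V=11, E=27, F=18.
Check: V − E + F = 11 − 27 + 18 = 2.

11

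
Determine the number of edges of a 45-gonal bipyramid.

A bipyramid over an n-gon has 2n triangular faces and n + 2 vertices: V = 45 + 2 = 47, E = 3·45 = 135, F = 2·45 = 90.

135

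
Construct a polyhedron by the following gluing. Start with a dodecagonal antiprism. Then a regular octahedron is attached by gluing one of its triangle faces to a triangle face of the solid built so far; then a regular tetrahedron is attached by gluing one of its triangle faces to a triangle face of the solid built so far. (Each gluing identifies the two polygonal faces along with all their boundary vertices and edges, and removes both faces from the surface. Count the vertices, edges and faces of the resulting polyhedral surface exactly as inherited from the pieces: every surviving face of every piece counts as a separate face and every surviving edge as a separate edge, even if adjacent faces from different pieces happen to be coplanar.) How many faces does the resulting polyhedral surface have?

A dodecagonal antiprism: V=24, E=48, F=26.
Attach a regular octahedron (V=6, E=12, F=8) along a 3-gon: merge 3 vertices and 3 edges, delete both glued faces → V=27, E=57, F=32.
Attach a regular tetrahedron (V=4, E=6, F=4) along a 3-gon: merge 3 vertices and 3 edges, delete both glued faces → V=28, E=60, F=34.
Check: V − E + F = 28 − 60 + 34 = 2.

34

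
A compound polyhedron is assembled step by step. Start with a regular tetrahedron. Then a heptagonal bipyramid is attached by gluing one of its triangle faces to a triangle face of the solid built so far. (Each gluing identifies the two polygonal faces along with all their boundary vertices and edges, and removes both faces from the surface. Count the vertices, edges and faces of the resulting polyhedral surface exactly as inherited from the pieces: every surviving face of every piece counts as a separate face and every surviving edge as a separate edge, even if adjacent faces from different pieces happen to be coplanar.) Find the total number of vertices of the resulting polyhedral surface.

A regular tetrahedron: V=4, E=6, F=4.
Attach a heptagonal bipyramid (V=9, E=21, F=14) along a 3-gon: merge 3 vertices and 3 edges, delete both glued faces → V=10, E=24, F=16.
Check: V − E + F = 10 − 24 + 16 = 2.

10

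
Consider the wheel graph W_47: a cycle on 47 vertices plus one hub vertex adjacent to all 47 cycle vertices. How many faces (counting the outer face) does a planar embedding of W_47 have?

W_47 has V = 47 + 1 = 48 vertices and E = 2·47 = 94 edges.
By Euler's formula F = 2 − V + E = 2 − 48 + 94 = 48.

48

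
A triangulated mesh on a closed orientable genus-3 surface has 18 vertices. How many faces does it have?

χ = 2 − 2·3 = -4, and every face is a triangle so 3F = 2E.
V − E + F = -4 with E = 3F/2 gives 18 − (3/2 − 1)·F = -4, so F = 44 and E = 66.

44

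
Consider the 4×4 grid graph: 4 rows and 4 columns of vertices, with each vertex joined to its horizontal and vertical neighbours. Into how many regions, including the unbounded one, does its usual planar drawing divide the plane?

The grid has V = 4·4 = 16 vertices and E = 4·3 + 4·3 = 24 edges.
F = 2 − V + E = 2 − 16 + 24 = 10.

10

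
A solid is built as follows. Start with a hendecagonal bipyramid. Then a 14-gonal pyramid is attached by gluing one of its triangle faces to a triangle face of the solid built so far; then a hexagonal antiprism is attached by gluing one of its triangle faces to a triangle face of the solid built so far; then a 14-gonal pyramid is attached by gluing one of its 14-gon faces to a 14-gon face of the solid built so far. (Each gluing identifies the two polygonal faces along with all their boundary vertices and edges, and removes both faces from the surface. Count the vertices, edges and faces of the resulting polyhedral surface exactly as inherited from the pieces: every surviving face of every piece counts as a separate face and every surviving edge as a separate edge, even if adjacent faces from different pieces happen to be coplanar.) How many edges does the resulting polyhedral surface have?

A hendecagonal bipyramid: V=13, E=33, F=22.
Attach a 14-gonal pyramid (V=15, E=28, F=15) along a 3-gon: merge 3 vertices and 3 edges, delete both glued faces → V=25, E=58, F=35.
Attach a hexagonal antiprism (V=12, E=24, F=14) along a 3-gon: merge 3 vertices and 3 edges, delete both glued faces → V=34, E=79, F=47.
Attach a 14-gonal pyramid (V=15, E=28, F=15) along a 14-gon: merge 14 vertices and 14 edges, delete both glued faces → V=35, E=93, F=60.
Check: V − E + F = 35 − 93 + 60 = 2.

93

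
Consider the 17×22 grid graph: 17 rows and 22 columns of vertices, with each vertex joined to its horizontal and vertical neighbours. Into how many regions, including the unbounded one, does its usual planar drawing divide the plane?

337

The grid has V = 17·22 = 374 vertices and E = 17·21 + 22·16 = 709 edges.
F = 2 − V + E = 2 − 374 + 709 = 337.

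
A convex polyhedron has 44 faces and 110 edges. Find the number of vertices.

Here V − E + F = 2.
V = 2 + E − F = 2 + 110 − 44 = 68.

68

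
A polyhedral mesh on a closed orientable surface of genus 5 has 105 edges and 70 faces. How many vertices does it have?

27

For a closed orientable surface of genus 5, χ = 2 − 2·5 = -8.
V = -8 + E − F = -8 + 105 − 70 = 27.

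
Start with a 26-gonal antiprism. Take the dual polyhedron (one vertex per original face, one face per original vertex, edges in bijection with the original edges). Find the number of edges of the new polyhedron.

104

The base solid has V = 52, E = 104, F = 54.
The dual swaps V and F and preserves E: V′ = F = 54, E′ = E = 104, F′ = V = 52.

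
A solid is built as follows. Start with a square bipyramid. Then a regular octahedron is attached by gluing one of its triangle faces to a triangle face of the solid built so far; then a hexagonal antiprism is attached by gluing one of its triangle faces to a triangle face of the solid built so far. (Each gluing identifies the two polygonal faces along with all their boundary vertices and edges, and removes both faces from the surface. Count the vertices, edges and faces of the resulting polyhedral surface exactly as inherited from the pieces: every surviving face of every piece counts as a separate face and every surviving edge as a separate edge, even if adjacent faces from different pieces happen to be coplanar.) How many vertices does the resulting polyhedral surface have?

18

A square bipyramid: V=6, E=12, F=8.
Attach a regular octahedron (V=6, E=12, F=8) along a 3-gon: merge 3 vertices and 3 edges, delete both glued faces → V=9, E=21, F=14.
Attach a hexagonal antiprism (V=12, E=24, F=14) along a 3-gon: merge 3 vertices and 3 edges, delete both glued faces → V=18, E=42, F=26.
Check: V − E + F = 18 − 42 + 26 = 2.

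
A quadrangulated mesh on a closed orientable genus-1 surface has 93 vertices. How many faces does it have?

χ = 2 − 2·1 = 0, and every face is a square so 4F = 2E.
V − E + F = 0 with E = 4F/2 gives 93 − (4/2 − 1)·F = 0, so F = 93 and E = 186.

93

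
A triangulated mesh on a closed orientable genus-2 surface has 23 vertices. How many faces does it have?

χ = 2 − 2·2 = -2, and every face is a triangle so 3F = 2E.
V − E + F = -2 with E = 3F/2 gives 23 − (3/2 − 1)·F = -2, so F = 50 and E = 75.

50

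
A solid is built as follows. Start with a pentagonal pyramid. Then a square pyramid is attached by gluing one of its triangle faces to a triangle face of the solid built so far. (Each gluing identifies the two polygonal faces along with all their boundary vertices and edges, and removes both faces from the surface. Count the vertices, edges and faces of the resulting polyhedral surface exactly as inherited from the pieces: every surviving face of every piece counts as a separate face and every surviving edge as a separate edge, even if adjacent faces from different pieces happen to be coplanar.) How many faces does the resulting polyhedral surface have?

9

A pentagonal pyramid: V=6, E=10, F=6.
Attach a square pyramid (V=5, E=8, F=5) along a 3-gon: merge 3 vertices and 3 edges, delete both glued faces → V=8, E=15, F=9.
Check: V − E + F = 8 − 15 + 9 = 2.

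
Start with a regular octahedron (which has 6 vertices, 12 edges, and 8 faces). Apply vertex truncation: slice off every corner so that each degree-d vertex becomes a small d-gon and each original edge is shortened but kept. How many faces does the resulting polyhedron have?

Truncation replaces each original edge-end by a new vertex, so V′ = 2E = 24.
Each original edge survives, and each old vertex of degree d contributes d new edges; summing degrees gives Σd = 2E, so E′ = E + 2E = 3E = 36.
Each original face survives and each original vertex becomes one new face: F′ = F + V = 14.

14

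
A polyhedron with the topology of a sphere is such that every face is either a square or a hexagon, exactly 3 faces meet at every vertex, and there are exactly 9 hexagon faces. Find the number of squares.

6

Let x be the number of squares; then F = 9 + x.
Edge–face incidences: 2E = 6·9 + 4·x = 54 + 4x.
Every vertex has degree 3, so 3V = 2E.
Euler: V − E + F = 2 ⇒ (2E)/3 − E + (9 + x) = 2.
Multiply by 6: 2·(2E) − 3·(2E) + 6·(9 + x) = 12, i.e. 54 + 6x − (54 + 4x) = 12.
Collecting terms: 2x = 12, so x = 6.
Then 2E = 54 + 4·6 = 78, so E = 39, V = 2E/3 = 26, F = 9 + 6 = 15.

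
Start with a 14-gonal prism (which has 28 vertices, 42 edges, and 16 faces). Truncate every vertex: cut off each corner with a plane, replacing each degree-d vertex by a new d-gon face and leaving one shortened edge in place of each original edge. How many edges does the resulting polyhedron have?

Truncation replaces each original edge-end by a new vertex, so V′ = 2E = 84.
Each original edge survives, and each old vertex of degree d contributes d new edges; summing degrees gives Σd = 2E, so E′ = E + 2E = 3E = 126.
Each original face survives and each original vertex becomes one new face: F′ = F + V = 44.

126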